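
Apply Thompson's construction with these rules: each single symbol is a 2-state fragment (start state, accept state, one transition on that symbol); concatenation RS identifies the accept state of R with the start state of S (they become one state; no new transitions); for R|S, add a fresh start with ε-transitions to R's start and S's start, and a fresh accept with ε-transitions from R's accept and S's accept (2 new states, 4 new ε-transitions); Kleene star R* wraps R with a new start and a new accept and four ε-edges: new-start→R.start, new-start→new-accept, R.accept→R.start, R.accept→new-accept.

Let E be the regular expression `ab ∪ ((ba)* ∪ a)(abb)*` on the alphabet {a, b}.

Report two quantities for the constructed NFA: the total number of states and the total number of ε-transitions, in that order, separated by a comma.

Recursing over subexpressions:
Each of the 8 symbol leaves contributes 2 states and 0 ε-transitions.
  ab = 3 states, 0 ε-transitions
  ba = 3 states, 0 ε-transitions
  (ba)* = 5 states, 4 ε-transitions
  (ba)* ∪ a = 9 states, 8 ε-transitions
  abb = 4 states, 0 ε-transitions
  (abb)* = 6 states, 4 ε-transitions
  ((ba)* ∪ a)(abb)* = 14 states, 12 ε-transitions
  ab ∪ ((ba)* ∪ a)(abb)* = 19 states, 16 ε-transitions

19, 16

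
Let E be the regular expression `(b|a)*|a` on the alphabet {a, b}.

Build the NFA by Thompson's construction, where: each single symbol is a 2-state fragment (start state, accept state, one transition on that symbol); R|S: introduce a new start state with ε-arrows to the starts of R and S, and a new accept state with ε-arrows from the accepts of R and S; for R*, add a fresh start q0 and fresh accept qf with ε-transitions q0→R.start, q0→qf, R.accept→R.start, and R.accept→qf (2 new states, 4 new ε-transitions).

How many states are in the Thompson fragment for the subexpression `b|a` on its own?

6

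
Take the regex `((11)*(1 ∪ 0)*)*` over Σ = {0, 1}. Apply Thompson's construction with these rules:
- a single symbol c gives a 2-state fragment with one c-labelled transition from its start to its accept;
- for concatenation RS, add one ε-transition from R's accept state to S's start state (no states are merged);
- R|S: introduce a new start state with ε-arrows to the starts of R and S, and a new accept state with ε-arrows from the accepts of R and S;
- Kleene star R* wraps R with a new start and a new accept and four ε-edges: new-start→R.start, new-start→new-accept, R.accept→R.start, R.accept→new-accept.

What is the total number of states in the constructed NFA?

16

Bottom-up over the parse tree:
Each of the 4 symbol leaves contributes a 2-state fragment.
  11 : 4 states
  (11)* : 6 states
  1 ∪ 0 : 6 states
  (1 ∪ 0)* : 8 states
  (11)*(1 ∪ 0)* : 14 states
  ((11)*(1 ∪ 0)*)* : 16 states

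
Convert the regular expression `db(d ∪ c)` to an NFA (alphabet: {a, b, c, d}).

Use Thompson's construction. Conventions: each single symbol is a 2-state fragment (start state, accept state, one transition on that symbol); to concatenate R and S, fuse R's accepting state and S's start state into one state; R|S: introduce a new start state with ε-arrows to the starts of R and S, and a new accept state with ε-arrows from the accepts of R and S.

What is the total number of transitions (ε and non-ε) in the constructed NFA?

8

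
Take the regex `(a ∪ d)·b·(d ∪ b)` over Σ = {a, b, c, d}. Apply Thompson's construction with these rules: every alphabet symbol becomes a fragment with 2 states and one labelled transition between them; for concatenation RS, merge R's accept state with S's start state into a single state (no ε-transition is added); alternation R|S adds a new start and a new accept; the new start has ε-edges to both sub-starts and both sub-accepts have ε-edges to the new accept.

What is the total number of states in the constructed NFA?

By structural recursion:
Each of the 5 symbol leaves contributes a 2-state fragment.
  a ∪ d — 6 states
  d ∪ b — 6 states
  (a ∪ d)·b·(d ∪ b) — 12 states

12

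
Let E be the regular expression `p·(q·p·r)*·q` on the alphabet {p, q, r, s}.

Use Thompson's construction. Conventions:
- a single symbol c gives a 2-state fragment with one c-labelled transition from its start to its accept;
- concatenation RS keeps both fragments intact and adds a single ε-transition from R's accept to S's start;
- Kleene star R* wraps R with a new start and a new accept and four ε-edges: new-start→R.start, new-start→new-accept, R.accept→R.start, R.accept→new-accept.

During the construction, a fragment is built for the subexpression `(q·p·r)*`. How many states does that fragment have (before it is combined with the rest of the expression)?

8

Fragment for `(q·p·r)*`:
Each of the 3 symbol leaves contributes a 2-state fragment.
  q·p·r = 6 states
  (q·p·r)* = 8 states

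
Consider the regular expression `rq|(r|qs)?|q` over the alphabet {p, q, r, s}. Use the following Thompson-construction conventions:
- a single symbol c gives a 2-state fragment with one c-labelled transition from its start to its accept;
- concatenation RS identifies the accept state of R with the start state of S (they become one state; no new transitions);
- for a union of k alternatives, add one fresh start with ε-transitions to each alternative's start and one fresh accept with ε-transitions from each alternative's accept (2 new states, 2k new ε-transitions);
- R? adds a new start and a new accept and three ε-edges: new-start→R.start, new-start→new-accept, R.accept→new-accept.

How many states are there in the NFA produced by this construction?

16

Bottom-up over the parse tree:
Each of the 6 symbol leaves contributes a 2-state fragment.
  rq : 3 states
  qs : 3 states
  r|qs : 7 states
  (r|qs)? : 9 states
  rq|(r|qs)?|q : 16 states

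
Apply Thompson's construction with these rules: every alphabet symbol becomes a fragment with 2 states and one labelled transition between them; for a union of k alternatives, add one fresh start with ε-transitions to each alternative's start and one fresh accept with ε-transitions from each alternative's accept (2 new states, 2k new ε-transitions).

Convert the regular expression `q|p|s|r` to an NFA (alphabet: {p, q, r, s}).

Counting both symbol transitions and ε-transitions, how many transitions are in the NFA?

12

By structural recursion:
Each of the 4 symbol leaves contributes 1 transition (1 symbol, 0 ε).
  q|p|s|r — 12 transitions (4 symbol, 8 ε)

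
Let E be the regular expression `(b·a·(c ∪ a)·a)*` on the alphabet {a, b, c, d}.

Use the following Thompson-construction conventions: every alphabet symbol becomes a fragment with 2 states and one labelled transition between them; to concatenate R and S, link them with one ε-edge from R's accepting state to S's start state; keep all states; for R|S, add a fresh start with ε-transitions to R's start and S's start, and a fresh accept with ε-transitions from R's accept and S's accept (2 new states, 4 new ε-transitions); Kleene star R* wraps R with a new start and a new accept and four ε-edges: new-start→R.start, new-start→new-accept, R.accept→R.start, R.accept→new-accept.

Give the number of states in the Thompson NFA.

Bottom-up over the parse tree:
Each of the 5 symbol leaves contributes a 2-state fragment.
  c ∪ a → 6 states
  b·a·(c ∪ a)·a → 12 states
  (b·a·(c ∪ a)·a)* → 14 states

14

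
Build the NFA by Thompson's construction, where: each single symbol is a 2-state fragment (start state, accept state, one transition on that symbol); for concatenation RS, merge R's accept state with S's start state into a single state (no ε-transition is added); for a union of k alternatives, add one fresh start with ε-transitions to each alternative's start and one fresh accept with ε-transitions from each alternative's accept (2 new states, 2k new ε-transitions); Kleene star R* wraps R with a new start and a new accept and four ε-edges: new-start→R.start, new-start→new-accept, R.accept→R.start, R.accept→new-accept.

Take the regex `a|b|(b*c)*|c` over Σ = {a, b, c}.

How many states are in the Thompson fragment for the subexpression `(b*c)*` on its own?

Fragment for `(b*c)*`:
Each of the 2 symbol leaves contributes a 2-state fragment.
  b* = 4 states
  b*c = 5 states
  (b*c)* = 7 states

7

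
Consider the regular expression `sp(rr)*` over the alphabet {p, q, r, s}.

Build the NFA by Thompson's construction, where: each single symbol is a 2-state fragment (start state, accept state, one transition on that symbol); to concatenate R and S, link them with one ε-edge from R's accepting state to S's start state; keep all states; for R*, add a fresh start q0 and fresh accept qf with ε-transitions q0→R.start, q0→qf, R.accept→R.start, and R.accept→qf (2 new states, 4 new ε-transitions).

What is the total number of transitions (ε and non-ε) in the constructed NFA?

Bottom-up over the parse tree:
Each of the 4 symbol leaves contributes 1 transition (1 symbol, 0 ε).
  rr — 3 transitions (2 symbol, 1 ε)
  (rr)* — 7 transitions (2 symbol, 5 ε)
  sp(rr)* — 11 transitions (4 symbol, 7 ε)

11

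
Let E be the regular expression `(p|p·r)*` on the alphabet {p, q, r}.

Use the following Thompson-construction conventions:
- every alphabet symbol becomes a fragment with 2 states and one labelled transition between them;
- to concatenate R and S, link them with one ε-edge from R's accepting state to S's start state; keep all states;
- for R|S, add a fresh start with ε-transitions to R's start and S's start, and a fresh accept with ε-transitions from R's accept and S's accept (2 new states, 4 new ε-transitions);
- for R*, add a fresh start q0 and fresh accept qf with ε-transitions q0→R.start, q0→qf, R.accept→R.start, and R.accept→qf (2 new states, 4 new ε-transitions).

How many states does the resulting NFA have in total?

Bottom-up over the parse tree:
Each of the 3 symbol leaves contributes a 2-state fragment.
  p·r : 4 states
  p|p·r : 8 states
  (p|p·r)* : 10 states

10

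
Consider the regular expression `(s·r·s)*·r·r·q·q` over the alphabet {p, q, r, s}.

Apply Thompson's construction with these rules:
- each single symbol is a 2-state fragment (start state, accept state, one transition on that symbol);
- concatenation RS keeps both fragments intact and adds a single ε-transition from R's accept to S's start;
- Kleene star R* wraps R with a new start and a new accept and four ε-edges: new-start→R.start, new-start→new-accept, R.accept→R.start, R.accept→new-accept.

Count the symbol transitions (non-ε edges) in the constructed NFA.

7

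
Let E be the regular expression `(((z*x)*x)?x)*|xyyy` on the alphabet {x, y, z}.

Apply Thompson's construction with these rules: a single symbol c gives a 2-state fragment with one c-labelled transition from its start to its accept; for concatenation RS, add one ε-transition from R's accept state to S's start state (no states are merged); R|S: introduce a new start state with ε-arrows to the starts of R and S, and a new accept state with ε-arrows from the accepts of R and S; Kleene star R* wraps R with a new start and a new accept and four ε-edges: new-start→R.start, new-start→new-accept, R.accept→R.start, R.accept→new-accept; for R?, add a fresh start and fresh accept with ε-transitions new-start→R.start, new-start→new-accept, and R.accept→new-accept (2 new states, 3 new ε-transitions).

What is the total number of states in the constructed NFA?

26

Recursing over subexpressions:
Each of the 8 symbol leaves contributes a 2-state fragment.
  z* — 4 states
  z*x — 6 states
  (z*x)* — 8 states
  (z*x)*x — 10 states
  ((z*x)*x)? — 12 states
  ((z*x)*x)?x — 14 states
  (((z*x)*x)?x)* — 16 states
  xyyy — 8 states
  (((z*x)*x)?x)*|xyyy — 26 states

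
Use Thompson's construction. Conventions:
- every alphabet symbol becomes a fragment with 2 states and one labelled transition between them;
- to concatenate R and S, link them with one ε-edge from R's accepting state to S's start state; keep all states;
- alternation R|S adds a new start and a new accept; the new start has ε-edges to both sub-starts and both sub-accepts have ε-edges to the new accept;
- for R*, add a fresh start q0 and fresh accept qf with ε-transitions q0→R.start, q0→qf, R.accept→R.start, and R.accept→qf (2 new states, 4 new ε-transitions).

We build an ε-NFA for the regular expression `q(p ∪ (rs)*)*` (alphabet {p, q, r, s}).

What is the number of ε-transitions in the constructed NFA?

14

Building bottom-up:
Each of the 4 symbol leaves contributes 0 ε-transitions.
  rs → 1 ε-transition
  (rs)* → 5 ε-transitions
  p ∪ (rs)* → 9 ε-transitions
  (p ∪ (rs)*)* → 13 ε-transitions
  q(p ∪ (rs)*)* → 14 ε-transitions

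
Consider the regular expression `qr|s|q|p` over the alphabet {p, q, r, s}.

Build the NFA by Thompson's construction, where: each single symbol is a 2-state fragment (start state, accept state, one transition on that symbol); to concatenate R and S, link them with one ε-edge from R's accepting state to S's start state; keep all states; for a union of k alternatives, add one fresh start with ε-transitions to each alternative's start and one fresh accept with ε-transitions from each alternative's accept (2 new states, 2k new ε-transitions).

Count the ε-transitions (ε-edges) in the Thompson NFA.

Recursing over subexpressions:
Each of the 5 symbol leaves contributes 0 ε-transitions.
  qr = 1 ε-transition
  qr|s|q|p = 9 ε-transitions

9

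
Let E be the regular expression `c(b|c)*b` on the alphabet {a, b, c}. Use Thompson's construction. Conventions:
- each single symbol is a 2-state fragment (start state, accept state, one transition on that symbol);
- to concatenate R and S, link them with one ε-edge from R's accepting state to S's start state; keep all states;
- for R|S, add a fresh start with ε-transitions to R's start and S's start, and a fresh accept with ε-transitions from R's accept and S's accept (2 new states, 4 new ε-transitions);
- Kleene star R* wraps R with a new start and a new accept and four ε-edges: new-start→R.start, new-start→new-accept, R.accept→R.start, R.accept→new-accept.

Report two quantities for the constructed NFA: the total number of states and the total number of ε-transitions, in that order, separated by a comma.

12, 10

Building bottom-up:
Each of the 4 symbol leaves contributes 2 states and 0 ε-transitions.
  b|c = 6 states, 4 ε-transitions
  (b|c)* = 8 states, 8 ε-transitions
  c(b|c)*b = 12 states, 10 ε-transitions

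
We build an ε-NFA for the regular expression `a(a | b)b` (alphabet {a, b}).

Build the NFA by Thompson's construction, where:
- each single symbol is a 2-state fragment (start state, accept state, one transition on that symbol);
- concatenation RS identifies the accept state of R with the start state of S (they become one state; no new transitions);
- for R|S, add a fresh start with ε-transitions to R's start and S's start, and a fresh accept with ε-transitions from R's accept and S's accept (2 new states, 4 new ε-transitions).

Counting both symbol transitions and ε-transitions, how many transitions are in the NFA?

Recursing over subexpressions:
Each of the 4 symbol leaves contributes 1 transition (1 symbol, 0 ε).
  a | b — 6 transitions (2 symbol, 4 ε)
  a(a | b)b — 8 transitions (4 symbol, 4 ε)

8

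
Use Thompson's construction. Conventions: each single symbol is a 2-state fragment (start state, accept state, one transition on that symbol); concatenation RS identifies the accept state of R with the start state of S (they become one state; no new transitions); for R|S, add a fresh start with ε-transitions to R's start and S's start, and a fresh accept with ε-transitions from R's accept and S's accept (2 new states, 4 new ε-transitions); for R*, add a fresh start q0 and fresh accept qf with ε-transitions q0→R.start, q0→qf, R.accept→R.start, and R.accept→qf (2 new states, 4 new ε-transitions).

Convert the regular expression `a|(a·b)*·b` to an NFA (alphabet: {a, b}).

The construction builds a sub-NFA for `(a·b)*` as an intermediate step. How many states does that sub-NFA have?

5

Fragment for `(a·b)*`:
Each of the 2 symbol leaves contributes a 2-state fragment.
  a·b — 3 states
  (a·b)* — 5 states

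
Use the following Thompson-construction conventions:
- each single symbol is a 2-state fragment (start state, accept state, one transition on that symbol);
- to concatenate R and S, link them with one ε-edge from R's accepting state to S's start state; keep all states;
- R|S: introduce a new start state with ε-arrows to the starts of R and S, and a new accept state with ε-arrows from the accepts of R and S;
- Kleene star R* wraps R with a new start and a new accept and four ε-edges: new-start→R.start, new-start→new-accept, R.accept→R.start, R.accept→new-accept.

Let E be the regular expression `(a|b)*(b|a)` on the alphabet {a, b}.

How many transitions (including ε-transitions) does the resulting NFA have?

Building bottom-up:
Each of the 4 symbol leaves contributes 1 transition (1 symbol, 0 ε).
  a|b → 6 transitions (2 symbol, 4 ε)
  (a|b)* → 10 transitions (2 symbol, 8 ε)
  b|a → 6 transitions (2 symbol, 4 ε)
  (a|b)*(b|a) → 17 transitions (4 symbol, 13 ε)

17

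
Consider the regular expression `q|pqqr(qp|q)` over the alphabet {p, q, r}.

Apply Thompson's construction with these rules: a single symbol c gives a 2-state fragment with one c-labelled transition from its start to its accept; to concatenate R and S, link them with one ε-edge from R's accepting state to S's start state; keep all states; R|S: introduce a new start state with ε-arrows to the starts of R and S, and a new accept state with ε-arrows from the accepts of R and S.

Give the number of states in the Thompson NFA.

20

Per subexpression:
Each of the 8 symbol leaves contributes a 2-state fragment.
  qp : 4 states
  qp|q : 8 states
  pqqr(qp|q) : 16 states
  q|pqqr(qp|q) : 20 states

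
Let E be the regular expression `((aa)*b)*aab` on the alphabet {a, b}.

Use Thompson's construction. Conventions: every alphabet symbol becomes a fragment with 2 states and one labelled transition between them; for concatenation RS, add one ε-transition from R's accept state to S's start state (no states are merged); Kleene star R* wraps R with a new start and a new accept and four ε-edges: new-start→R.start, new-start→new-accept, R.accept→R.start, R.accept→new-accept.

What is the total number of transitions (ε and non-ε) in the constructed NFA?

19

By structural recursion:
Each of the 6 symbol leaves contributes 1 transition (1 symbol, 0 ε).
  aa — 3 transitions (2 symbol, 1 ε)
  (aa)* — 7 transitions (2 symbol, 5 ε)
  (aa)*b — 9 transitions (3 symbol, 6 ε)
  ((aa)*b)* — 13 transitions (3 symbol, 10 ε)
  ((aa)*b)*aab — 19 transitions (6 symbol, 13 ε)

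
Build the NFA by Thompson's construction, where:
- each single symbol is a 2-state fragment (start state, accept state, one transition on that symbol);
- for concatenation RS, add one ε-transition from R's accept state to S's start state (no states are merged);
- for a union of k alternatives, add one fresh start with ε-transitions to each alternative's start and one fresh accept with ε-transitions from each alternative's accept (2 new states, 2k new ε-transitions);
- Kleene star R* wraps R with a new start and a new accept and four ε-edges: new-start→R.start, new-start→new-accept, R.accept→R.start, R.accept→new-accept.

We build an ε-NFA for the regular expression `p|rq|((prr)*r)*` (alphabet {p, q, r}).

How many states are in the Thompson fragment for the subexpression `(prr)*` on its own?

8

Fragment for `(prr)*`:
Each of the 3 symbol leaves contributes a 2-state fragment.
  prr — 6 states
  (prr)* — 8 states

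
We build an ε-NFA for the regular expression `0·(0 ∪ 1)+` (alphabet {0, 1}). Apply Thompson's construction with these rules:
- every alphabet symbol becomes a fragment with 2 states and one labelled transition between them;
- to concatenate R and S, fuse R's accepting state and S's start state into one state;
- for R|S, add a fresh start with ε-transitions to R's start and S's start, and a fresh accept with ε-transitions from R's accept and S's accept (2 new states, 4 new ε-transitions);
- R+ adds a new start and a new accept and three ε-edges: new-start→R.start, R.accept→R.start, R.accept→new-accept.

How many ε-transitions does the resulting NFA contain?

7

Per subexpression:
Each of the 3 symbol leaves contributes 0 ε-transitions.
  0 ∪ 1 : 4 ε-transitions
  (0 ∪ 1)+ : 7 ε-transitions
  0·(0 ∪ 1)+ : 7 ε-transitions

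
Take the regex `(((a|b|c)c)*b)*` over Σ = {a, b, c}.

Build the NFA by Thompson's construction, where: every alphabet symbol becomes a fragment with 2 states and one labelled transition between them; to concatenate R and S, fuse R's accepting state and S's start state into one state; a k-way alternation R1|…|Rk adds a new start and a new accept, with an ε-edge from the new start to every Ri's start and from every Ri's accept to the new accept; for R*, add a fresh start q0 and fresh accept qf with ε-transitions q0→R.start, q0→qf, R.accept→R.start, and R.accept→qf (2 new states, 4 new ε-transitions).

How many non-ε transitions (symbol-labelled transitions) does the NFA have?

5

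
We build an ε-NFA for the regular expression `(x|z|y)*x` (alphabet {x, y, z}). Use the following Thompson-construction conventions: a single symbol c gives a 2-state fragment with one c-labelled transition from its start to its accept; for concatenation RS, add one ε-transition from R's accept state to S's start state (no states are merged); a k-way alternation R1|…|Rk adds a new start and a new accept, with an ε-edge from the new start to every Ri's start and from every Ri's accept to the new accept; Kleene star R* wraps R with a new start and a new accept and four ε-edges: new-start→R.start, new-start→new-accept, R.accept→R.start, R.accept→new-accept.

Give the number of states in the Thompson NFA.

12

Bottom-up over the parse tree:
Each of the 4 symbol leaves contributes a 2-state fragment.
  x|z|y = 8 states
  (x|z|y)* = 10 states
  (x|z|y)*x = 12 states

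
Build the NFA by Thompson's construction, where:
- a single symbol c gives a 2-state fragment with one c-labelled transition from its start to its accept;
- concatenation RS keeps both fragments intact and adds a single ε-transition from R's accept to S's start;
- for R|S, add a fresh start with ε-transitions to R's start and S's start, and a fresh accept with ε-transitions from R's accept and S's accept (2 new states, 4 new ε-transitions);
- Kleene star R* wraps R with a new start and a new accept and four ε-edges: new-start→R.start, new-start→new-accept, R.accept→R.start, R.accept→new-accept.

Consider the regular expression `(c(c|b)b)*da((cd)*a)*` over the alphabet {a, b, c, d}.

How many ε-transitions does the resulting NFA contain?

23

Bottom-up over the parse tree:
Each of the 9 symbol leaves contributes 0 ε-transitions.
  c|b — 4 ε-transitions
  c(c|b)b — 6 ε-transitions
  (c(c|b)b)* — 10 ε-transitions
  cd — 1 ε-transition
  (cd)* — 5 ε-transitions
  (cd)*a — 6 ε-transitions
  ((cd)*a)* — 10 ε-transitions
  (c(c|b)b)*da((cd)*a)* — 23 ε-transitions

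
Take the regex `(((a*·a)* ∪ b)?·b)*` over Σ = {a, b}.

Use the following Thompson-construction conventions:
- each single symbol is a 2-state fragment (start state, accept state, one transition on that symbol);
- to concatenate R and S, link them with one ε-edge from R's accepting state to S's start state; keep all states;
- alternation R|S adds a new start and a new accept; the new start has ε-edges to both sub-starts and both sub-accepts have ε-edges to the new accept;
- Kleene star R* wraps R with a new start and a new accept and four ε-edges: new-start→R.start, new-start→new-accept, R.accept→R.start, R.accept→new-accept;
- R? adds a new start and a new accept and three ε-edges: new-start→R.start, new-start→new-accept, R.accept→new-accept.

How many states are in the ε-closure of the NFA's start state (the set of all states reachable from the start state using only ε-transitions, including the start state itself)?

14

Let C(F) = |ε-closure(F.start)| within fragment F, and note whether F accepts ε. Symbol fragments have C = 1 and do not accept ε. Then:
  a* → new start has ε-edges to the inner start and to the new accept, so |closure| = 2 + 1 = 3
  a*·a → |closure| = 3 + 1 = 4 (closure spills across the concat boundary because the left factor accepts ε)
  (a*·a)* → the star's fresh start ε-reaches both the body's start and the fresh accept: |closure| = 2 + 4 = 6
  (a*·a)* ∪ b → |closure| = 1 (new start) + (6 + 1) + 1 (new accept, since some branch ε-reaches its own accept) = 9
  ((a*·a)* ∪ b)? → |closure| = 1 (new start) + 9 (body) + 1 (new accept, via ε) = 11
  ((a*·a)* ∪ b)?·b → |closure| = 11 + 1 = 12 (closure spills across the concat boundary because the left factor accepts ε)
  (((a*·a)* ∪ b)?·b)* → new start has ε-edges to the inner start and to the new accept, so |closure| = 2 + 12 = 14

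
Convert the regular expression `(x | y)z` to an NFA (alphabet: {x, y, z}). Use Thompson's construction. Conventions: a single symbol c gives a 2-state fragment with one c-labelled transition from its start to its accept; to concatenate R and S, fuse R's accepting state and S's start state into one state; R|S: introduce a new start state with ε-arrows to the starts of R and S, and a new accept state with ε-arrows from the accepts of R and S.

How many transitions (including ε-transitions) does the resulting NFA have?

7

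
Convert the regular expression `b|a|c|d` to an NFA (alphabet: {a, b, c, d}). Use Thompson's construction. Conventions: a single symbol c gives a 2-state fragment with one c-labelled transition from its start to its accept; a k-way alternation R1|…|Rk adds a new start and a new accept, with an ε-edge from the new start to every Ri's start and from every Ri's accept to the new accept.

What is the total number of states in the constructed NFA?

By structural recursion:
Each of the 4 symbol leaves contributes a 2-state fragment.
  b|a|c|d — 10 states

10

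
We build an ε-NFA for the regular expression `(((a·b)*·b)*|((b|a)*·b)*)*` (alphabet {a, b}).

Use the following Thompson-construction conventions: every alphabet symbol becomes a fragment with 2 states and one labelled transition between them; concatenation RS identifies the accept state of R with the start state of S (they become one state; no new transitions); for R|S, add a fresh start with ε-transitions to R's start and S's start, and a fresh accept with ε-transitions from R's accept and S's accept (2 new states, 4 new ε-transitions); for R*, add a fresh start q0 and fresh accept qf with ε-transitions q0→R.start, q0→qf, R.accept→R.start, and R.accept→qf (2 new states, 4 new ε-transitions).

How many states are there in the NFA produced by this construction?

23

By structural recursion:
Each of the 6 symbol leaves contributes a 2-state fragment.
  a·b = 3 states
  (a·b)* = 5 states
  (a·b)*·b = 6 states
  ((a·b)*·b)* = 8 states
  b|a = 6 states
  (b|a)* = 8 states
  (b|a)*·b = 9 states
  ((b|a)*·b)* = 11 states
  ((a·b)*·b)*|((b|a)*·b)* = 21 states
  (((a·b)*·b)*|((b|a)*·b)*)* = 23 states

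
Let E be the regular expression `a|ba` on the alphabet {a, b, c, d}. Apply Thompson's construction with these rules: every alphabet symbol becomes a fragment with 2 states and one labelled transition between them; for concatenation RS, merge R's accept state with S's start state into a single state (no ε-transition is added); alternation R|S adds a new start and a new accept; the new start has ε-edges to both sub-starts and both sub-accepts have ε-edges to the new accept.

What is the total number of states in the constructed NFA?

Building bottom-up:
Each of the 3 symbol leaves contributes a 2-state fragment.
  ba → 3 states
  a|ba → 7 states

7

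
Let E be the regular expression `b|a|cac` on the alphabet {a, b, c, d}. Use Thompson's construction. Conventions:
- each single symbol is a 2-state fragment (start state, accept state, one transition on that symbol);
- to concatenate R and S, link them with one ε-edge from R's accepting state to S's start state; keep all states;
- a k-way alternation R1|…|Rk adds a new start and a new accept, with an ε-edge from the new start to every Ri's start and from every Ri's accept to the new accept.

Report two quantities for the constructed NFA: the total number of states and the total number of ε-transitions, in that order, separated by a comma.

12, 8

Building bottom-up:
Each of the 5 symbol leaves contributes 2 states and 0 ε-transitions.
  cac = 6 states, 2 ε-transitions
  b|a|cac = 12 states, 8 ε-transitions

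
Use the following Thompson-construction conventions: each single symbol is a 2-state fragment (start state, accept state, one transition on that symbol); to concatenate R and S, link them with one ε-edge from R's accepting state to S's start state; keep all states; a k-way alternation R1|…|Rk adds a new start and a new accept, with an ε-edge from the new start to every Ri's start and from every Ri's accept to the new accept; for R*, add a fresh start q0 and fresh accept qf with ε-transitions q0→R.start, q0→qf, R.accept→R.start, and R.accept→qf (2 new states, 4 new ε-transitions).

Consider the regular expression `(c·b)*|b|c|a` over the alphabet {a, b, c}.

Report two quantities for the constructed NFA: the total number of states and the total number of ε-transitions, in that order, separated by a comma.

14, 13

Bottom-up over the parse tree:
Each of the 5 symbol leaves contributes 2 states and 0 ε-transitions.
  c·b = 4 states, 1 ε-transition
  (c·b)* = 6 states, 5 ε-transitions
  (c·b)*|b|c|a = 14 states, 13 ε-transitions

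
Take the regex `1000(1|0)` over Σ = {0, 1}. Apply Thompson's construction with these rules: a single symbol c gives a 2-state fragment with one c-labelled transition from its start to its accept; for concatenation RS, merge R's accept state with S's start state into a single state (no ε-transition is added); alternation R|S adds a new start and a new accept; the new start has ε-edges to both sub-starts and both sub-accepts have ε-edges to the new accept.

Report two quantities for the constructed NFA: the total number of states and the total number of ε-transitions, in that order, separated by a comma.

Per subexpression:
Each of the 6 symbol leaves contributes 2 states and 0 ε-transitions.
  1|0 : 6 states, 4 ε-transitions
  1000(1|0) : 10 states, 4 ε-transitions

10, 4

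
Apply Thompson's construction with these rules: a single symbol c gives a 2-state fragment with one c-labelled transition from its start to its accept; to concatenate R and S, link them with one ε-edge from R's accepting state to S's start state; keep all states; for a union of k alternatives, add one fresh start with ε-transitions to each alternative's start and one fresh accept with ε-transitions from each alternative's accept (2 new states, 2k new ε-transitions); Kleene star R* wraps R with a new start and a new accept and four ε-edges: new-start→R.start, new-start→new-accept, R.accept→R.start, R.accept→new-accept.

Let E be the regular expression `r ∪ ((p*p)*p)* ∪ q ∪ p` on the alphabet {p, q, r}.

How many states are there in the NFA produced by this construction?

20

Bottom-up over the parse tree:
Each of the 6 symbol leaves contributes a 2-state fragment.
  p* — 4 states
  p*p — 6 states
  (p*p)* — 8 states
  (p*p)*p — 10 states
  ((p*p)*p)* — 12 states
  r ∪ ((p*p)*p)* ∪ q ∪ p — 20 states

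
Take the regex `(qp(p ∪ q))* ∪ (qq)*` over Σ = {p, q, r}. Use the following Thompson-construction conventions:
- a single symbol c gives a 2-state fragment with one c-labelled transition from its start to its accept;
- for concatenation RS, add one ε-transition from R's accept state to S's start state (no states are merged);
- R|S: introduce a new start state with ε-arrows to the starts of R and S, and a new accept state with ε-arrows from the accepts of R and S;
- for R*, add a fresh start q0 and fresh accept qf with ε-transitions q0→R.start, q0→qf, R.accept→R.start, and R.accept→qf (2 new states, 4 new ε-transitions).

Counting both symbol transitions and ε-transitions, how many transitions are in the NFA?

Per subexpression:
Each of the 6 symbol leaves contributes 1 transition (1 symbol, 0 ε).
  p ∪ q : 6 transitions (2 symbol, 4 ε)
  qp(p ∪ q) : 10 transitions (4 symbol, 6 ε)
  (qp(p ∪ q))* : 14 transitions (4 symbol, 10 ε)
  qq : 3 transitions (2 symbol, 1 ε)
  (qq)* : 7 transitions (2 symbol, 5 ε)
  (qp(p ∪ q))* ∪ (qq)* : 25 transitions (6 symbol, 19 ε)

25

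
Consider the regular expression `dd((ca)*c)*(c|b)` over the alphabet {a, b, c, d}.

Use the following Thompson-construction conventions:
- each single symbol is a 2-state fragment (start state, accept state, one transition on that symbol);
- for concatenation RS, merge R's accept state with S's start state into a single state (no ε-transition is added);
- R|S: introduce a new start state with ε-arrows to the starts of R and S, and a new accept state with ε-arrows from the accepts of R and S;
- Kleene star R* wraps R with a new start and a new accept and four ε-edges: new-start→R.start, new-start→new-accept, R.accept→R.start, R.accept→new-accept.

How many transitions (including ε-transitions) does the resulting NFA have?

Bottom-up over the parse tree:
Each of the 7 symbol leaves contributes 1 transition (1 symbol, 0 ε).
  ca : 2 transitions (2 symbol, 0 ε)
  (ca)* : 6 transitions (2 symbol, 4 ε)
  (ca)*c : 7 transitions (3 symbol, 4 ε)
  ((ca)*c)* : 11 transitions (3 symbol, 8 ε)
  c|b : 6 transitions (2 symbol, 4 ε)
  dd((ca)*c)*(c|b) : 19 transitions (7 symbol, 12 ε)

19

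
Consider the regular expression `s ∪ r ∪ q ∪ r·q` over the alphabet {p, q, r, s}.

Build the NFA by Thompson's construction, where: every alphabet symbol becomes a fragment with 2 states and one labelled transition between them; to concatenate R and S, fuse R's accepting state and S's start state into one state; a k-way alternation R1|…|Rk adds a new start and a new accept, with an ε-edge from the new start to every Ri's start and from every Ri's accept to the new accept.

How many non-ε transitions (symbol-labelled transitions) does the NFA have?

5

Building bottom-up:
Each of the 5 symbol leaves contributes exactly 1 symbol transition.
  r·q — 2 symbol transitions
  s ∪ r ∪ q ∪ r·q — 5 symbol transitions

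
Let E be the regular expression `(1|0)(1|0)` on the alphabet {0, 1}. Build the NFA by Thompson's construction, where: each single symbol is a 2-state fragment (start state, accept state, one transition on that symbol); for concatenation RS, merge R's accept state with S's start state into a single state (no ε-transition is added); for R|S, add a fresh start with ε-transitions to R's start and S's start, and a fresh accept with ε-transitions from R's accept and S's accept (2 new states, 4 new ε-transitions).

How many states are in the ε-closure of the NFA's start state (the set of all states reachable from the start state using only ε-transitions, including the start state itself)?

3

Let C(F) = |ε-closure(F.start)| within fragment F, and note whether F accepts ε. Symbol fragments have C = 1 and do not accept ε. Then:
  1|0 → C = 1 + 1 + 1 = 3 (the new accept is not ε-reachable since no branch accepts ε)
  1|0 → C = 1 + 1 + 1 = 3 (the new accept is not ε-reachable since no branch accepts ε)
  (1|0)(1|0) → same as the first factor's closure: C = 3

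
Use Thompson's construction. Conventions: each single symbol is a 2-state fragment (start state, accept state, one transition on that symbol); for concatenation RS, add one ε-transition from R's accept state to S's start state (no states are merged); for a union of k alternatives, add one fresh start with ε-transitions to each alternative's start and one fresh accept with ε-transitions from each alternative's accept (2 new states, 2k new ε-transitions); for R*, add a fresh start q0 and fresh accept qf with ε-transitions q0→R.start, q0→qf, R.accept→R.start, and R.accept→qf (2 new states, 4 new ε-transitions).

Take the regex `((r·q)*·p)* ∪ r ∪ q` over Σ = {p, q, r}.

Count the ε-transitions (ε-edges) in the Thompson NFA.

Recursing over subexpressions:
Each of the 5 symbol leaves contributes 0 ε-transitions.
  r·q — 1 ε-transition
  (r·q)* — 5 ε-transitions
  (r·q)*·p — 6 ε-transitions
  ((r·q)*·p)* — 10 ε-transitions
  ((r·q)*·p)* ∪ r ∪ q — 16 ε-transitions

16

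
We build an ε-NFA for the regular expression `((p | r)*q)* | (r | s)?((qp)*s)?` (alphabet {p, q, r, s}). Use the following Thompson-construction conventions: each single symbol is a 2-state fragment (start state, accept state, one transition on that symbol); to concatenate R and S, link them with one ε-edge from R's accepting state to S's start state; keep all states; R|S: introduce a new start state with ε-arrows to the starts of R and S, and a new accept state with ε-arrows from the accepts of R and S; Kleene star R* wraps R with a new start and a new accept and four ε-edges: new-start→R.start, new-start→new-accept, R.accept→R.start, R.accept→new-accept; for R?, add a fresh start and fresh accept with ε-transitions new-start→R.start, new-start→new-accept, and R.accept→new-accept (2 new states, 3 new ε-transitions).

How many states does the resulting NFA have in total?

Building bottom-up:
Each of the 8 symbol leaves contributes a 2-state fragment.
  p | r = 6 states
  (p | r)* = 8 states
  (p | r)*q = 10 states
  ((p | r)*q)* = 12 states
  r | s = 6 states
  (r | s)? = 8 states
  qp = 4 states
  (qp)* = 6 states
  (qp)*s = 8 states
  ((qp)*s)? = 10 states
  (r | s)?((qp)*s)? = 18 states
  ((p | r)*q)* | (r | s)?((qp)*s)? = 32 states

32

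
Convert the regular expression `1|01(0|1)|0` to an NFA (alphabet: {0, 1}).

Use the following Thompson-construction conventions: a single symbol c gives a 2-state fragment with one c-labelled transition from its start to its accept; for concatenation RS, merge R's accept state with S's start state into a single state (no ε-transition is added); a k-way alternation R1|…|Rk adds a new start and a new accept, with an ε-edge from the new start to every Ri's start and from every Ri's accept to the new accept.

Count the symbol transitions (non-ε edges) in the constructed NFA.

6

Per subexpression:
Each of the 6 symbol leaves contributes exactly 1 symbol transition.
  0|1 → 2 symbol transitions
  01(0|1) → 4 symbol transitions
  1|01(0|1)|0 → 6 symbol transitions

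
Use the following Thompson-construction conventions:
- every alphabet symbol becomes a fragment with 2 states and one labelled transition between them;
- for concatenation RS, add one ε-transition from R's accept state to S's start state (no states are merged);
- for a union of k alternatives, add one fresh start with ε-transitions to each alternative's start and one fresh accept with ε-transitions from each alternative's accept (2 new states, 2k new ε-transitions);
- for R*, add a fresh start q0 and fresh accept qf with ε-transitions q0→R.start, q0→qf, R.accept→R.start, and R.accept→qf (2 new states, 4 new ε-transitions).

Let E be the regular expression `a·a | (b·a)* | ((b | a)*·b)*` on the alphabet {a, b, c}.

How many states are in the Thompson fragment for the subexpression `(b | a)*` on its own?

8

Fragment for `(b | a)*`:
Each of the 2 symbol leaves contributes a 2-state fragment.
  b | a → 6 states
  (b | a)* → 8 states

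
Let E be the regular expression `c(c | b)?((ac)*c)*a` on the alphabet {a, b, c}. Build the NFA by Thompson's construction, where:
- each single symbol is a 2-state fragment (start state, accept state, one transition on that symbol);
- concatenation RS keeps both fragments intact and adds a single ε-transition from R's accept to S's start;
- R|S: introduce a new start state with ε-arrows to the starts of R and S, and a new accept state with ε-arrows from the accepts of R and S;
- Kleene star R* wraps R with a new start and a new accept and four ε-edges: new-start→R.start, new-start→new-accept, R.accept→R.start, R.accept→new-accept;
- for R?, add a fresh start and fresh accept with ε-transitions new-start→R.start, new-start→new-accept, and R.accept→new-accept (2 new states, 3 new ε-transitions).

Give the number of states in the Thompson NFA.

Recursing over subexpressions:
Each of the 7 symbol leaves contributes a 2-state fragment.
  c | b — 6 states
  (c | b)? — 8 states
  ac — 4 states
  (ac)* — 6 states
  (ac)*c — 8 states
  ((ac)*c)* — 10 states
  c(c | b)?((ac)*c)*a — 22 states

22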